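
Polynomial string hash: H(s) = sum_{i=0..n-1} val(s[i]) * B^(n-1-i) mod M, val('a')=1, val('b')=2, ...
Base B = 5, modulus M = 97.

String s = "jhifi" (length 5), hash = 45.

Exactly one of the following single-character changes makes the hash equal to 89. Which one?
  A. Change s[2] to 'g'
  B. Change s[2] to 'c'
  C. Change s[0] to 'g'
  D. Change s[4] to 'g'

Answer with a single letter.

Option A: s[2]='i'->'g', delta=(7-9)*5^2 mod 97 = 47, hash=45+47 mod 97 = 92
Option B: s[2]='i'->'c', delta=(3-9)*5^2 mod 97 = 44, hash=45+44 mod 97 = 89 <-- target
Option C: s[0]='j'->'g', delta=(7-10)*5^4 mod 97 = 65, hash=45+65 mod 97 = 13
Option D: s[4]='i'->'g', delta=(7-9)*5^0 mod 97 = 95, hash=45+95 mod 97 = 43

Answer: B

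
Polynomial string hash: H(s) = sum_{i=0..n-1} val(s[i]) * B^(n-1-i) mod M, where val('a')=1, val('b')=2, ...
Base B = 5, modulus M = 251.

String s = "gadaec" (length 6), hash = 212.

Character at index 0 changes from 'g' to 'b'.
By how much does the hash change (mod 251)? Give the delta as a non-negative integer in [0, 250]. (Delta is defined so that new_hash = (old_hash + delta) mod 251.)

Delta formula: (val(new) - val(old)) * B^(n-1-k) mod M
  val('b') - val('g') = 2 - 7 = -5
  B^(n-1-k) = 5^5 mod 251 = 113
  Delta = -5 * 113 mod 251 = 188

Answer: 188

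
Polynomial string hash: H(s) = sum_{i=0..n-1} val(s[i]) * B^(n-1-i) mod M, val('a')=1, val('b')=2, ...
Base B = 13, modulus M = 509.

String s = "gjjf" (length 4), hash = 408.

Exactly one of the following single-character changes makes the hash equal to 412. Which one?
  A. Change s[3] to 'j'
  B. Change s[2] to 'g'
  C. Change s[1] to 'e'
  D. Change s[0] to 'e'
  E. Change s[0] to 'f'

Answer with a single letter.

Answer: A

Derivation:
Option A: s[3]='f'->'j', delta=(10-6)*13^0 mod 509 = 4, hash=408+4 mod 509 = 412 <-- target
Option B: s[2]='j'->'g', delta=(7-10)*13^1 mod 509 = 470, hash=408+470 mod 509 = 369
Option C: s[1]='j'->'e', delta=(5-10)*13^2 mod 509 = 173, hash=408+173 mod 509 = 72
Option D: s[0]='g'->'e', delta=(5-7)*13^3 mod 509 = 187, hash=408+187 mod 509 = 86
Option E: s[0]='g'->'f', delta=(6-7)*13^3 mod 509 = 348, hash=408+348 mod 509 = 247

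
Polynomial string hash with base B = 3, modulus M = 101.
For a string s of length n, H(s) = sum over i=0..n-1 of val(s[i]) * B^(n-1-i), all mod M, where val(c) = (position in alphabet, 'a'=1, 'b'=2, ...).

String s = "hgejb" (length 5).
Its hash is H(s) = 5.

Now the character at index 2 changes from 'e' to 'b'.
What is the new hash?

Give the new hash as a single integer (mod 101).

Answer: 79

Derivation:
val('e') = 5, val('b') = 2
Position k = 2, exponent = n-1-k = 2
B^2 mod M = 3^2 mod 101 = 9
Delta = (2 - 5) * 9 mod 101 = 74
New hash = (5 + 74) mod 101 = 79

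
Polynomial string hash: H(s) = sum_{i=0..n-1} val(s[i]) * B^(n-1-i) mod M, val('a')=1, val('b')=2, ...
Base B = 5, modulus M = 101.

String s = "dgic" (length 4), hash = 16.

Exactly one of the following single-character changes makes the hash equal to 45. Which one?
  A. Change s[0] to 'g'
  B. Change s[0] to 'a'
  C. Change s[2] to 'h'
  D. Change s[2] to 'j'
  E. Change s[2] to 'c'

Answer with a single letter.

Answer: B

Derivation:
Option A: s[0]='d'->'g', delta=(7-4)*5^3 mod 101 = 72, hash=16+72 mod 101 = 88
Option B: s[0]='d'->'a', delta=(1-4)*5^3 mod 101 = 29, hash=16+29 mod 101 = 45 <-- target
Option C: s[2]='i'->'h', delta=(8-9)*5^1 mod 101 = 96, hash=16+96 mod 101 = 11
Option D: s[2]='i'->'j', delta=(10-9)*5^1 mod 101 = 5, hash=16+5 mod 101 = 21
Option E: s[2]='i'->'c', delta=(3-9)*5^1 mod 101 = 71, hash=16+71 mod 101 = 87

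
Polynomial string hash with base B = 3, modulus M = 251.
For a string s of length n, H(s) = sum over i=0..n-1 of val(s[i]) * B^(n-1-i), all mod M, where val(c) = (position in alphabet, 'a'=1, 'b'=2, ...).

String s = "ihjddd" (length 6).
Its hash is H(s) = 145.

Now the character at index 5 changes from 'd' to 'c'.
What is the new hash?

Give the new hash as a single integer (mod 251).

val('d') = 4, val('c') = 3
Position k = 5, exponent = n-1-k = 0
B^0 mod M = 3^0 mod 251 = 1
Delta = (3 - 4) * 1 mod 251 = 250
New hash = (145 + 250) mod 251 = 144

Answer: 144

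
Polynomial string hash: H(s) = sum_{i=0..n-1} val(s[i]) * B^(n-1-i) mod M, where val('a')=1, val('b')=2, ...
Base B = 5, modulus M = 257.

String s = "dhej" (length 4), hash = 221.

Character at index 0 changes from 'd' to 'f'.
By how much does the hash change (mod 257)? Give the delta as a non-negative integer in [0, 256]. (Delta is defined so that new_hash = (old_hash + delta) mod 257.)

Answer: 250

Derivation:
Delta formula: (val(new) - val(old)) * B^(n-1-k) mod M
  val('f') - val('d') = 6 - 4 = 2
  B^(n-1-k) = 5^3 mod 257 = 125
  Delta = 2 * 125 mod 257 = 250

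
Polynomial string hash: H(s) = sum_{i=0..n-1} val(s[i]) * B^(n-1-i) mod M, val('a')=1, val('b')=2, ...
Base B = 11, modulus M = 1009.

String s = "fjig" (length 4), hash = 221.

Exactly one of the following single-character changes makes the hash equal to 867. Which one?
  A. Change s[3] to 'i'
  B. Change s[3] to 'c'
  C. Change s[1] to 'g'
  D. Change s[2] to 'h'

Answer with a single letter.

Answer: C

Derivation:
Option A: s[3]='g'->'i', delta=(9-7)*11^0 mod 1009 = 2, hash=221+2 mod 1009 = 223
Option B: s[3]='g'->'c', delta=(3-7)*11^0 mod 1009 = 1005, hash=221+1005 mod 1009 = 217
Option C: s[1]='j'->'g', delta=(7-10)*11^2 mod 1009 = 646, hash=221+646 mod 1009 = 867 <-- target
Option D: s[2]='i'->'h', delta=(8-9)*11^1 mod 1009 = 998, hash=221+998 mod 1009 = 210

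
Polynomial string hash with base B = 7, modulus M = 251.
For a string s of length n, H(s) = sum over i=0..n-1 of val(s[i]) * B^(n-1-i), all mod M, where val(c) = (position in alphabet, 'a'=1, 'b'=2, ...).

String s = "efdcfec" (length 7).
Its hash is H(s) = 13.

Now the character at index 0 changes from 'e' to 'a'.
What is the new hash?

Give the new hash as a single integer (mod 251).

Answer: 42

Derivation:
val('e') = 5, val('a') = 1
Position k = 0, exponent = n-1-k = 6
B^6 mod M = 7^6 mod 251 = 181
Delta = (1 - 5) * 181 mod 251 = 29
New hash = (13 + 29) mod 251 = 42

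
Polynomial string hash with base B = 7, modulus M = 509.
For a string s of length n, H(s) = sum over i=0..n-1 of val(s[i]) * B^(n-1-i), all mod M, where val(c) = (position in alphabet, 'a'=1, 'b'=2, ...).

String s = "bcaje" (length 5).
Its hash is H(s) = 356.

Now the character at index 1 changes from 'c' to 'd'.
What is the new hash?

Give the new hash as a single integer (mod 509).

Answer: 190

Derivation:
val('c') = 3, val('d') = 4
Position k = 1, exponent = n-1-k = 3
B^3 mod M = 7^3 mod 509 = 343
Delta = (4 - 3) * 343 mod 509 = 343
New hash = (356 + 343) mod 509 = 190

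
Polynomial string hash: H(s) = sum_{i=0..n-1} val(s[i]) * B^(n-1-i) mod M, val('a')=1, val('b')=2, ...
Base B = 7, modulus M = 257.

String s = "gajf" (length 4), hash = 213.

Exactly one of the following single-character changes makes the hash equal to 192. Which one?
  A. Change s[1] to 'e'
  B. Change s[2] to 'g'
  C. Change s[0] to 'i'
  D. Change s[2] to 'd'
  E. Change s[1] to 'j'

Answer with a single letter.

Option A: s[1]='a'->'e', delta=(5-1)*7^2 mod 257 = 196, hash=213+196 mod 257 = 152
Option B: s[2]='j'->'g', delta=(7-10)*7^1 mod 257 = 236, hash=213+236 mod 257 = 192 <-- target
Option C: s[0]='g'->'i', delta=(9-7)*7^3 mod 257 = 172, hash=213+172 mod 257 = 128
Option D: s[2]='j'->'d', delta=(4-10)*7^1 mod 257 = 215, hash=213+215 mod 257 = 171
Option E: s[1]='a'->'j', delta=(10-1)*7^2 mod 257 = 184, hash=213+184 mod 257 = 140

Answer: B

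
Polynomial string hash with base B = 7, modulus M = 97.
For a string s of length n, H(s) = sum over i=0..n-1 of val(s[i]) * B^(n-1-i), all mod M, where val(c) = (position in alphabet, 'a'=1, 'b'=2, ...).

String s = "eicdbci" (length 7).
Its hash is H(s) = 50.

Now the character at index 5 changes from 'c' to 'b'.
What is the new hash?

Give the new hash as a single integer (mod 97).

val('c') = 3, val('b') = 2
Position k = 5, exponent = n-1-k = 1
B^1 mod M = 7^1 mod 97 = 7
Delta = (2 - 3) * 7 mod 97 = 90
New hash = (50 + 90) mod 97 = 43

Answer: 43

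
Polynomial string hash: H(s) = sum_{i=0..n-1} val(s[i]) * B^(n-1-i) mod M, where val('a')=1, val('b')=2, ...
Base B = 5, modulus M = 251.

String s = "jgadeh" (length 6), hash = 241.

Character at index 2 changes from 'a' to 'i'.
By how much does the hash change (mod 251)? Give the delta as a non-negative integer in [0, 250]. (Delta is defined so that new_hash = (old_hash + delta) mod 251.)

Delta formula: (val(new) - val(old)) * B^(n-1-k) mod M
  val('i') - val('a') = 9 - 1 = 8
  B^(n-1-k) = 5^3 mod 251 = 125
  Delta = 8 * 125 mod 251 = 247

Answer: 247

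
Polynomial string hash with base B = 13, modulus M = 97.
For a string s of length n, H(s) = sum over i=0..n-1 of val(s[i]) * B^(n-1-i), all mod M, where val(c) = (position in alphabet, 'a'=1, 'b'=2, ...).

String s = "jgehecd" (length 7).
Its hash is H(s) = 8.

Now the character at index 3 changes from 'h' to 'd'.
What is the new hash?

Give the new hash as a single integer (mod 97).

val('h') = 8, val('d') = 4
Position k = 3, exponent = n-1-k = 3
B^3 mod M = 13^3 mod 97 = 63
Delta = (4 - 8) * 63 mod 97 = 39
New hash = (8 + 39) mod 97 = 47

Answer: 47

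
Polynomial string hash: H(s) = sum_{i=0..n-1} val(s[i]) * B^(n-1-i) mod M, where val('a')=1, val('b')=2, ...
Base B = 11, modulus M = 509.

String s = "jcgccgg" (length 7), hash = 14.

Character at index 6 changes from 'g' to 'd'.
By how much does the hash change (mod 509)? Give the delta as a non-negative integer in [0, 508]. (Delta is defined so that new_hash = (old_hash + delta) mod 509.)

Answer: 506

Derivation:
Delta formula: (val(new) - val(old)) * B^(n-1-k) mod M
  val('d') - val('g') = 4 - 7 = -3
  B^(n-1-k) = 11^0 mod 509 = 1
  Delta = -3 * 1 mod 509 = 506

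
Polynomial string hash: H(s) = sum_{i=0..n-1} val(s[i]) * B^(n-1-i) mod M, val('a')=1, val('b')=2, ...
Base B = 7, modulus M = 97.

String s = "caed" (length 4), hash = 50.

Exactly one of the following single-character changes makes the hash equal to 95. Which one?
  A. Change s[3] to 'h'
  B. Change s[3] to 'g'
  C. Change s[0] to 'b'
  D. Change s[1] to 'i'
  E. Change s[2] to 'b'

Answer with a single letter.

Option A: s[3]='d'->'h', delta=(8-4)*7^0 mod 97 = 4, hash=50+4 mod 97 = 54
Option B: s[3]='d'->'g', delta=(7-4)*7^0 mod 97 = 3, hash=50+3 mod 97 = 53
Option C: s[0]='c'->'b', delta=(2-3)*7^3 mod 97 = 45, hash=50+45 mod 97 = 95 <-- target
Option D: s[1]='a'->'i', delta=(9-1)*7^2 mod 97 = 4, hash=50+4 mod 97 = 54
Option E: s[2]='e'->'b', delta=(2-5)*7^1 mod 97 = 76, hash=50+76 mod 97 = 29

Answer: C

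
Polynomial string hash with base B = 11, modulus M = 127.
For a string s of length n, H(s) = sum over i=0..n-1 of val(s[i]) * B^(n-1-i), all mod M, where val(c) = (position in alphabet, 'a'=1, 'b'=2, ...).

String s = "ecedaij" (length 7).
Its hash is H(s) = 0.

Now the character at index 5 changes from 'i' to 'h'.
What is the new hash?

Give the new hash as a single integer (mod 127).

val('i') = 9, val('h') = 8
Position k = 5, exponent = n-1-k = 1
B^1 mod M = 11^1 mod 127 = 11
Delta = (8 - 9) * 11 mod 127 = 116
New hash = (0 + 116) mod 127 = 116

Answer: 116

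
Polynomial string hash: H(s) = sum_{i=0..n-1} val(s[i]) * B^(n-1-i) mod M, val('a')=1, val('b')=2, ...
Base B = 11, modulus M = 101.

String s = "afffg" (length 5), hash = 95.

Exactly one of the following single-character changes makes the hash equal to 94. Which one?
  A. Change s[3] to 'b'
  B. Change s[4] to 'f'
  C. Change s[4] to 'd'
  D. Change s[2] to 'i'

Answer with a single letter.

Option A: s[3]='f'->'b', delta=(2-6)*11^1 mod 101 = 57, hash=95+57 mod 101 = 51
Option B: s[4]='g'->'f', delta=(6-7)*11^0 mod 101 = 100, hash=95+100 mod 101 = 94 <-- target
Option C: s[4]='g'->'d', delta=(4-7)*11^0 mod 101 = 98, hash=95+98 mod 101 = 92
Option D: s[2]='f'->'i', delta=(9-6)*11^2 mod 101 = 60, hash=95+60 mod 101 = 54

Answer: B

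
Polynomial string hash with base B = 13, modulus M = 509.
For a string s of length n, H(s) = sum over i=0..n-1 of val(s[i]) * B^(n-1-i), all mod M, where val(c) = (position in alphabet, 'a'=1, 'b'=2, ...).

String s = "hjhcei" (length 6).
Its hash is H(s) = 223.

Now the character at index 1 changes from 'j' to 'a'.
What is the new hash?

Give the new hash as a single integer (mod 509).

val('j') = 10, val('a') = 1
Position k = 1, exponent = n-1-k = 4
B^4 mod M = 13^4 mod 509 = 57
Delta = (1 - 10) * 57 mod 509 = 505
New hash = (223 + 505) mod 509 = 219

Answer: 219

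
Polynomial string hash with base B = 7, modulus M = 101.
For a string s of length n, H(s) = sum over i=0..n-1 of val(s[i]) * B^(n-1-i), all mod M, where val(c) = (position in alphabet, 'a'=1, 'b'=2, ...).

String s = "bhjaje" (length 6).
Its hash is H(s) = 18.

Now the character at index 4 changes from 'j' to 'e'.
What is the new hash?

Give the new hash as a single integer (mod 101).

Answer: 84

Derivation:
val('j') = 10, val('e') = 5
Position k = 4, exponent = n-1-k = 1
B^1 mod M = 7^1 mod 101 = 7
Delta = (5 - 10) * 7 mod 101 = 66
New hash = (18 + 66) mod 101 = 84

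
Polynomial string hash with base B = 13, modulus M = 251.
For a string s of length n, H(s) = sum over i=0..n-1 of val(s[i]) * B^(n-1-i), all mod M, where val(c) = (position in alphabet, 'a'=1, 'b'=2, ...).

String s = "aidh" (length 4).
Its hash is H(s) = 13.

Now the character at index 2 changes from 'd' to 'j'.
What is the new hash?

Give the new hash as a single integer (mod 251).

Answer: 91

Derivation:
val('d') = 4, val('j') = 10
Position k = 2, exponent = n-1-k = 1
B^1 mod M = 13^1 mod 251 = 13
Delta = (10 - 4) * 13 mod 251 = 78
New hash = (13 + 78) mod 251 = 91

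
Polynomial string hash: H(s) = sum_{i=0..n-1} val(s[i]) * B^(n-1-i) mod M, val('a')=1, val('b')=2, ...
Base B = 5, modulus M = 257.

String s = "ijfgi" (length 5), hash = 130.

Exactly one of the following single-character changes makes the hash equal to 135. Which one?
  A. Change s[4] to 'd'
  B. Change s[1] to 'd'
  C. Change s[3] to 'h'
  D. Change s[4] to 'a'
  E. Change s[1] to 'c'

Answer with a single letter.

Option A: s[4]='i'->'d', delta=(4-9)*5^0 mod 257 = 252, hash=130+252 mod 257 = 125
Option B: s[1]='j'->'d', delta=(4-10)*5^3 mod 257 = 21, hash=130+21 mod 257 = 151
Option C: s[3]='g'->'h', delta=(8-7)*5^1 mod 257 = 5, hash=130+5 mod 257 = 135 <-- target
Option D: s[4]='i'->'a', delta=(1-9)*5^0 mod 257 = 249, hash=130+249 mod 257 = 122
Option E: s[1]='j'->'c', delta=(3-10)*5^3 mod 257 = 153, hash=130+153 mod 257 = 26

Answer: C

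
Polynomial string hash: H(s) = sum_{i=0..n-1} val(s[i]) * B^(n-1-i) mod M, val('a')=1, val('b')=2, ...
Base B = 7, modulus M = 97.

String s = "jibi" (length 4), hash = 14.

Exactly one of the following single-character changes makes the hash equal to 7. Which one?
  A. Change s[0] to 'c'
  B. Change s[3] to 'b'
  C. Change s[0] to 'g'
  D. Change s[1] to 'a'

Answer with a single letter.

Answer: B

Derivation:
Option A: s[0]='j'->'c', delta=(3-10)*7^3 mod 97 = 24, hash=14+24 mod 97 = 38
Option B: s[3]='i'->'b', delta=(2-9)*7^0 mod 97 = 90, hash=14+90 mod 97 = 7 <-- target
Option C: s[0]='j'->'g', delta=(7-10)*7^3 mod 97 = 38, hash=14+38 mod 97 = 52
Option D: s[1]='i'->'a', delta=(1-9)*7^2 mod 97 = 93, hash=14+93 mod 97 = 10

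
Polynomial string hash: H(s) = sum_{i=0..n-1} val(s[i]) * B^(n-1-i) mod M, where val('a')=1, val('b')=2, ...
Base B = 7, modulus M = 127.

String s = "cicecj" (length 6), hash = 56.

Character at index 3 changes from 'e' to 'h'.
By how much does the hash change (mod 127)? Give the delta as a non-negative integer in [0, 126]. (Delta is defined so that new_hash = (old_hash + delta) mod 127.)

Delta formula: (val(new) - val(old)) * B^(n-1-k) mod M
  val('h') - val('e') = 8 - 5 = 3
  B^(n-1-k) = 7^2 mod 127 = 49
  Delta = 3 * 49 mod 127 = 20

Answer: 20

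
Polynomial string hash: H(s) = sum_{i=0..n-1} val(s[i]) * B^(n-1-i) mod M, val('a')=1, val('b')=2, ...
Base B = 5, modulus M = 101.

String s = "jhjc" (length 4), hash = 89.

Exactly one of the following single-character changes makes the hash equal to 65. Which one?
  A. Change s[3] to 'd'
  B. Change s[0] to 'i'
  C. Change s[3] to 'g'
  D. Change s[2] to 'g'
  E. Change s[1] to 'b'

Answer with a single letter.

Option A: s[3]='c'->'d', delta=(4-3)*5^0 mod 101 = 1, hash=89+1 mod 101 = 90
Option B: s[0]='j'->'i', delta=(9-10)*5^3 mod 101 = 77, hash=89+77 mod 101 = 65 <-- target
Option C: s[3]='c'->'g', delta=(7-3)*5^0 mod 101 = 4, hash=89+4 mod 101 = 93
Option D: s[2]='j'->'g', delta=(7-10)*5^1 mod 101 = 86, hash=89+86 mod 101 = 74
Option E: s[1]='h'->'b', delta=(2-8)*5^2 mod 101 = 52, hash=89+52 mod 101 = 40

Answer: B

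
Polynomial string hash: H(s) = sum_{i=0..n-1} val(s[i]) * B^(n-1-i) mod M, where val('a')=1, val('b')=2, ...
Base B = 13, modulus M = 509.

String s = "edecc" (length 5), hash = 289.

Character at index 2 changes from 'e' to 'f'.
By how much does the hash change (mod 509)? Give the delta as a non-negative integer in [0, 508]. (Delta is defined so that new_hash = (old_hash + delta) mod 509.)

Delta formula: (val(new) - val(old)) * B^(n-1-k) mod M
  val('f') - val('e') = 6 - 5 = 1
  B^(n-1-k) = 13^2 mod 509 = 169
  Delta = 1 * 169 mod 509 = 169

Answer: 169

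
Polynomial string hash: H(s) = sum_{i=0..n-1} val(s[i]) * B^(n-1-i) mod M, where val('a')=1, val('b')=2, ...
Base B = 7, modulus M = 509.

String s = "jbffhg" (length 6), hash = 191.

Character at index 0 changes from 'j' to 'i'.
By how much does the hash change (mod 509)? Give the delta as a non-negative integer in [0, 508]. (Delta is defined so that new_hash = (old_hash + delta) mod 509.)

Delta formula: (val(new) - val(old)) * B^(n-1-k) mod M
  val('i') - val('j') = 9 - 10 = -1
  B^(n-1-k) = 7^5 mod 509 = 10
  Delta = -1 * 10 mod 509 = 499

Answer: 499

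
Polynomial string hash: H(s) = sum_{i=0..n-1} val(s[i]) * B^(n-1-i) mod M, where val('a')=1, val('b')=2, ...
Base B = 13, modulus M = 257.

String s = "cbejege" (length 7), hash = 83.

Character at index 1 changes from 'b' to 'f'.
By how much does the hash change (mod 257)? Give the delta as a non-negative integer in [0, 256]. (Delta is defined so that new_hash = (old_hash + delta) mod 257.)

Delta formula: (val(new) - val(old)) * B^(n-1-k) mod M
  val('f') - val('b') = 6 - 2 = 4
  B^(n-1-k) = 13^5 mod 257 = 185
  Delta = 4 * 185 mod 257 = 226

Answer: 226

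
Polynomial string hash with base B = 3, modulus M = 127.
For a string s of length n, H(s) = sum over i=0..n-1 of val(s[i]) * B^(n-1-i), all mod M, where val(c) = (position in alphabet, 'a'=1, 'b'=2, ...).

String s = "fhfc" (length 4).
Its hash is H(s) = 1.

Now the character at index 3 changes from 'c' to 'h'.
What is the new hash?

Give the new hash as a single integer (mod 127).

val('c') = 3, val('h') = 8
Position k = 3, exponent = n-1-k = 0
B^0 mod M = 3^0 mod 127 = 1
Delta = (8 - 3) * 1 mod 127 = 5
New hash = (1 + 5) mod 127 = 6

Answer: 6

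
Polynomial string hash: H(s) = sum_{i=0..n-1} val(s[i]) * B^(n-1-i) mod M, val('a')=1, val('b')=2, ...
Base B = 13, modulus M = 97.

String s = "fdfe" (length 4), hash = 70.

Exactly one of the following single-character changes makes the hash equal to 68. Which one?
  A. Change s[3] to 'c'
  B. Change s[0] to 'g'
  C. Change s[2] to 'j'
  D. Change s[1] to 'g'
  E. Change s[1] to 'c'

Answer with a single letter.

Option A: s[3]='e'->'c', delta=(3-5)*13^0 mod 97 = 95, hash=70+95 mod 97 = 68 <-- target
Option B: s[0]='f'->'g', delta=(7-6)*13^3 mod 97 = 63, hash=70+63 mod 97 = 36
Option C: s[2]='f'->'j', delta=(10-6)*13^1 mod 97 = 52, hash=70+52 mod 97 = 25
Option D: s[1]='d'->'g', delta=(7-4)*13^2 mod 97 = 22, hash=70+22 mod 97 = 92
Option E: s[1]='d'->'c', delta=(3-4)*13^2 mod 97 = 25, hash=70+25 mod 97 = 95

Answer: A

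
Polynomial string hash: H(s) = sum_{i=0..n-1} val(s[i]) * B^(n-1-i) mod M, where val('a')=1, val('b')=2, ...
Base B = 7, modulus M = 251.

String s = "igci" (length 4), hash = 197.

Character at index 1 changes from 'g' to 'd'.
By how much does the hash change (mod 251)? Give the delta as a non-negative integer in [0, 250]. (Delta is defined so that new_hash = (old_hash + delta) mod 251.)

Answer: 104

Derivation:
Delta formula: (val(new) - val(old)) * B^(n-1-k) mod M
  val('d') - val('g') = 4 - 7 = -3
  B^(n-1-k) = 7^2 mod 251 = 49
  Delta = -3 * 49 mod 251 = 104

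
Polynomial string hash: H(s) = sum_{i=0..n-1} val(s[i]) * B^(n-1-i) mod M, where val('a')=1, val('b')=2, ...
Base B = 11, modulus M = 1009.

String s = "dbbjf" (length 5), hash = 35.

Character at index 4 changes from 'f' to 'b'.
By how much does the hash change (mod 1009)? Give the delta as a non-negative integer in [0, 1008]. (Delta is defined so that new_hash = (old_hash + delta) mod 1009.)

Answer: 1005

Derivation:
Delta formula: (val(new) - val(old)) * B^(n-1-k) mod M
  val('b') - val('f') = 2 - 6 = -4
  B^(n-1-k) = 11^0 mod 1009 = 1
  Delta = -4 * 1 mod 1009 = 1005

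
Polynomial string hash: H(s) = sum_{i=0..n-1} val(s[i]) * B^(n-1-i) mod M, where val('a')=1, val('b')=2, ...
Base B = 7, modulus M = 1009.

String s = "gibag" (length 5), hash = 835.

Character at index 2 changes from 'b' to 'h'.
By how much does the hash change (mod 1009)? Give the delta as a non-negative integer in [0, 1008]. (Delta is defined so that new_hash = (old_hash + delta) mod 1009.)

Delta formula: (val(new) - val(old)) * B^(n-1-k) mod M
  val('h') - val('b') = 8 - 2 = 6
  B^(n-1-k) = 7^2 mod 1009 = 49
  Delta = 6 * 49 mod 1009 = 294

Answer: 294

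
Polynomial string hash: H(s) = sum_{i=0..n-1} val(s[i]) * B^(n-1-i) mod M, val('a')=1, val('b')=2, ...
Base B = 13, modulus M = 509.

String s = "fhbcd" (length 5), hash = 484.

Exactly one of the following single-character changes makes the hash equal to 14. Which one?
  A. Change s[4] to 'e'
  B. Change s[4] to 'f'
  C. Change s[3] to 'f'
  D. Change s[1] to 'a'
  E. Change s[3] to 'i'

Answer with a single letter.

Answer: C

Derivation:
Option A: s[4]='d'->'e', delta=(5-4)*13^0 mod 509 = 1, hash=484+1 mod 509 = 485
Option B: s[4]='d'->'f', delta=(6-4)*13^0 mod 509 = 2, hash=484+2 mod 509 = 486
Option C: s[3]='c'->'f', delta=(6-3)*13^1 mod 509 = 39, hash=484+39 mod 509 = 14 <-- target
Option D: s[1]='h'->'a', delta=(1-8)*13^3 mod 509 = 400, hash=484+400 mod 509 = 375
Option E: s[3]='c'->'i', delta=(9-3)*13^1 mod 509 = 78, hash=484+78 mod 509 = 53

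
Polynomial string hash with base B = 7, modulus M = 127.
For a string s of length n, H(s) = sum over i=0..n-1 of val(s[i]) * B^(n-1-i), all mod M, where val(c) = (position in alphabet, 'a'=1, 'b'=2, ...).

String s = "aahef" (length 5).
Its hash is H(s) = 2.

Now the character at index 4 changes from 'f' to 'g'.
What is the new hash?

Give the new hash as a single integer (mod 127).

Answer: 3

Derivation:
val('f') = 6, val('g') = 7
Position k = 4, exponent = n-1-k = 0
B^0 mod M = 7^0 mod 127 = 1
Delta = (7 - 6) * 1 mod 127 = 1
New hash = (2 + 1) mod 127 = 3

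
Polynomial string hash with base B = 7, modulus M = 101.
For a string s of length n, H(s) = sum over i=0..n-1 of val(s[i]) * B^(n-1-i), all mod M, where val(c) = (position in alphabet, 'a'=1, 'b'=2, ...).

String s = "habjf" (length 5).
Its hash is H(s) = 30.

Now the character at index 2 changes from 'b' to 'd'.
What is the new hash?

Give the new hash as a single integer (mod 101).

Answer: 27

Derivation:
val('b') = 2, val('d') = 4
Position k = 2, exponent = n-1-k = 2
B^2 mod M = 7^2 mod 101 = 49
Delta = (4 - 2) * 49 mod 101 = 98
New hash = (30 + 98) mod 101 = 27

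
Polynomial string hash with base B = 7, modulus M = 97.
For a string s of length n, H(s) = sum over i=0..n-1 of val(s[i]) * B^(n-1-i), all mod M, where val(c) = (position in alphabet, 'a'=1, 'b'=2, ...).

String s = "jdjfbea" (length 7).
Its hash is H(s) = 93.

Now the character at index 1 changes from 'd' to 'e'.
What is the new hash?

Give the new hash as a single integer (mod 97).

val('d') = 4, val('e') = 5
Position k = 1, exponent = n-1-k = 5
B^5 mod M = 7^5 mod 97 = 26
Delta = (5 - 4) * 26 mod 97 = 26
New hash = (93 + 26) mod 97 = 22

Answer: 22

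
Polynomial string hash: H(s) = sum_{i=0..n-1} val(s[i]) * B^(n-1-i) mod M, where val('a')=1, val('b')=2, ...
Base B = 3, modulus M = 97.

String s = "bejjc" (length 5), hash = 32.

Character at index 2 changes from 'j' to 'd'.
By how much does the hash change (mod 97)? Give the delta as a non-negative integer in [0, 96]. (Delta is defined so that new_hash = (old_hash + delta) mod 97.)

Delta formula: (val(new) - val(old)) * B^(n-1-k) mod M
  val('d') - val('j') = 4 - 10 = -6
  B^(n-1-k) = 3^2 mod 97 = 9
  Delta = -6 * 9 mod 97 = 43

Answer: 43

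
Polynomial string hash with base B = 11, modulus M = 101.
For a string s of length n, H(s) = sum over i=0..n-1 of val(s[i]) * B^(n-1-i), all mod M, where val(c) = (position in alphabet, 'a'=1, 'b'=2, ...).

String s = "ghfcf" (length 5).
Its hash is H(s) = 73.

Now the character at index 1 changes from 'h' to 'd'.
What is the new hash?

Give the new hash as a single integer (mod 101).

val('h') = 8, val('d') = 4
Position k = 1, exponent = n-1-k = 3
B^3 mod M = 11^3 mod 101 = 18
Delta = (4 - 8) * 18 mod 101 = 29
New hash = (73 + 29) mod 101 = 1

Answer: 1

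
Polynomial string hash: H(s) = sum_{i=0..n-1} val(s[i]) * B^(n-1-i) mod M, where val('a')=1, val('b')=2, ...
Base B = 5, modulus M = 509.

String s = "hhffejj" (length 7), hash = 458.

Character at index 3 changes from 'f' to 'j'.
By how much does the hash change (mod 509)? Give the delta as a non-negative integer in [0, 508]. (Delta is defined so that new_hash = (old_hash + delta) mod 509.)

Delta formula: (val(new) - val(old)) * B^(n-1-k) mod M
  val('j') - val('f') = 10 - 6 = 4
  B^(n-1-k) = 5^3 mod 509 = 125
  Delta = 4 * 125 mod 509 = 500

Answer: 500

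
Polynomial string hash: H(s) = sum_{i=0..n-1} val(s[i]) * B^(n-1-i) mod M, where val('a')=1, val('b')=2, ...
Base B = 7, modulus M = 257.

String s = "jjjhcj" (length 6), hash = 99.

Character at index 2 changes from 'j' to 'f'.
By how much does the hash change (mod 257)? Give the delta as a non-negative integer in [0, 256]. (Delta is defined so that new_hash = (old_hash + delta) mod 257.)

Delta formula: (val(new) - val(old)) * B^(n-1-k) mod M
  val('f') - val('j') = 6 - 10 = -4
  B^(n-1-k) = 7^3 mod 257 = 86
  Delta = -4 * 86 mod 257 = 170

Answer: 170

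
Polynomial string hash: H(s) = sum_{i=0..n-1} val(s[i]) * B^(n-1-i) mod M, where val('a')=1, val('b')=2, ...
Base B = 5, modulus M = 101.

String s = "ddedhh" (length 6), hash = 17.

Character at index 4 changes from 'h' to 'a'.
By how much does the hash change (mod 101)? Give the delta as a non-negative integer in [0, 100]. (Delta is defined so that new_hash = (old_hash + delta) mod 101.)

Delta formula: (val(new) - val(old)) * B^(n-1-k) mod M
  val('a') - val('h') = 1 - 8 = -7
  B^(n-1-k) = 5^1 mod 101 = 5
  Delta = -7 * 5 mod 101 = 66

Answer: 66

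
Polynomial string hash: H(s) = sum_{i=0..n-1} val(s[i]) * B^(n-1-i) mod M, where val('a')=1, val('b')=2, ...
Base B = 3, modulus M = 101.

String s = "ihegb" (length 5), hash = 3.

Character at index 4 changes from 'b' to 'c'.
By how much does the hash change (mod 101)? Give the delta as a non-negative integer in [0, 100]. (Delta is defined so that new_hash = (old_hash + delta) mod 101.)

Answer: 1

Derivation:
Delta formula: (val(new) - val(old)) * B^(n-1-k) mod M
  val('c') - val('b') = 3 - 2 = 1
  B^(n-1-k) = 3^0 mod 101 = 1
  Delta = 1 * 1 mod 101 = 1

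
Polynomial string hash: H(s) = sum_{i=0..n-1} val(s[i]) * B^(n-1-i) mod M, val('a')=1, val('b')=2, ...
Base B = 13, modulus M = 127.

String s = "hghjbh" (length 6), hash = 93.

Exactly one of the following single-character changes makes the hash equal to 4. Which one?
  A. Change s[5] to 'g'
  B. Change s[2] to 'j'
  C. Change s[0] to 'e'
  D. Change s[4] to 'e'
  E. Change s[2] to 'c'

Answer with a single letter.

Option A: s[5]='h'->'g', delta=(7-8)*13^0 mod 127 = 126, hash=93+126 mod 127 = 92
Option B: s[2]='h'->'j', delta=(10-8)*13^3 mod 127 = 76, hash=93+76 mod 127 = 42
Option C: s[0]='h'->'e', delta=(5-8)*13^5 mod 127 = 38, hash=93+38 mod 127 = 4 <-- target
Option D: s[4]='b'->'e', delta=(5-2)*13^1 mod 127 = 39, hash=93+39 mod 127 = 5
Option E: s[2]='h'->'c', delta=(3-8)*13^3 mod 127 = 64, hash=93+64 mod 127 = 30

Answer: C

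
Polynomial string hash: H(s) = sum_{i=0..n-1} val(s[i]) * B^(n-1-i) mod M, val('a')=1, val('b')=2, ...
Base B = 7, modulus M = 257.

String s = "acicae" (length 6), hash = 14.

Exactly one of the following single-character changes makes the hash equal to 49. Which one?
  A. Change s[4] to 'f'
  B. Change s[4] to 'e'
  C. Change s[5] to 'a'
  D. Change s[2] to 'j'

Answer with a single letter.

Option A: s[4]='a'->'f', delta=(6-1)*7^1 mod 257 = 35, hash=14+35 mod 257 = 49 <-- target
Option B: s[4]='a'->'e', delta=(5-1)*7^1 mod 257 = 28, hash=14+28 mod 257 = 42
Option C: s[5]='e'->'a', delta=(1-5)*7^0 mod 257 = 253, hash=14+253 mod 257 = 10
Option D: s[2]='i'->'j', delta=(10-9)*7^3 mod 257 = 86, hash=14+86 mod 257 = 100

Answer: A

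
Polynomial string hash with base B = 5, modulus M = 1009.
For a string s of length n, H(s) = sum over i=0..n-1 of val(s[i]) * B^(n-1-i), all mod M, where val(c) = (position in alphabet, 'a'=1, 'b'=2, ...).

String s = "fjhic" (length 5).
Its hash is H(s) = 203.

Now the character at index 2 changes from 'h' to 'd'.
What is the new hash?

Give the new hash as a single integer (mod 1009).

val('h') = 8, val('d') = 4
Position k = 2, exponent = n-1-k = 2
B^2 mod M = 5^2 mod 1009 = 25
Delta = (4 - 8) * 25 mod 1009 = 909
New hash = (203 + 909) mod 1009 = 103

Answer: 103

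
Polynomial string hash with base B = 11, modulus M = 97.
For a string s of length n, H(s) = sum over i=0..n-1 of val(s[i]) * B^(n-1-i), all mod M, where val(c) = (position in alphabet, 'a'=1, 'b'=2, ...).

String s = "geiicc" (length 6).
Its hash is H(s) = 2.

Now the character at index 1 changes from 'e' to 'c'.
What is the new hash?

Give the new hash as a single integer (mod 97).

val('e') = 5, val('c') = 3
Position k = 1, exponent = n-1-k = 4
B^4 mod M = 11^4 mod 97 = 91
Delta = (3 - 5) * 91 mod 97 = 12
New hash = (2 + 12) mod 97 = 14

Answer: 14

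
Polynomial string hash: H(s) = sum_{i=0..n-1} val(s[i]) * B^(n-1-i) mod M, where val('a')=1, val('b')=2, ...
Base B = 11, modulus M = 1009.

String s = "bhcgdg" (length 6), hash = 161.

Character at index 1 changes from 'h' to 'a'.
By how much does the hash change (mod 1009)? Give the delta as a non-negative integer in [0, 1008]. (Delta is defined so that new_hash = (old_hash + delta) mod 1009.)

Answer: 431

Derivation:
Delta formula: (val(new) - val(old)) * B^(n-1-k) mod M
  val('a') - val('h') = 1 - 8 = -7
  B^(n-1-k) = 11^4 mod 1009 = 515
  Delta = -7 * 515 mod 1009 = 431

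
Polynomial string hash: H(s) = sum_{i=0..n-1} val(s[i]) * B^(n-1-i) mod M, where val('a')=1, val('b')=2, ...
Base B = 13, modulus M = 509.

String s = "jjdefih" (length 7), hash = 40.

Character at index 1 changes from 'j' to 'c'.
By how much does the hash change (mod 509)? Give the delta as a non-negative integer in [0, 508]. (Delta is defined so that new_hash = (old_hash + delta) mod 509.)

Delta formula: (val(new) - val(old)) * B^(n-1-k) mod M
  val('c') - val('j') = 3 - 10 = -7
  B^(n-1-k) = 13^5 mod 509 = 232
  Delta = -7 * 232 mod 509 = 412

Answer: 412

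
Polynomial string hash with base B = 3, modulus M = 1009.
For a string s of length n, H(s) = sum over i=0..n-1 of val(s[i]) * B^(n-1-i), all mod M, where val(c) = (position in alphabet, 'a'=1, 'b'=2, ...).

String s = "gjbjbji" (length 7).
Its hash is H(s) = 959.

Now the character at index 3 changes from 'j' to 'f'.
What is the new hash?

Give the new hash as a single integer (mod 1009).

Answer: 851

Derivation:
val('j') = 10, val('f') = 6
Position k = 3, exponent = n-1-k = 3
B^3 mod M = 3^3 mod 1009 = 27
Delta = (6 - 10) * 27 mod 1009 = 901
New hash = (959 + 901) mod 1009 = 851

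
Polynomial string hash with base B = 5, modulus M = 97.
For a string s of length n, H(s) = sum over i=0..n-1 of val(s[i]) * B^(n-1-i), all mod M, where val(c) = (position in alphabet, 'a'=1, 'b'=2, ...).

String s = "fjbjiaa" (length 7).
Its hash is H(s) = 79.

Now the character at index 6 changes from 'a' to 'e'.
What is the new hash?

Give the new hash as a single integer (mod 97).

Answer: 83

Derivation:
val('a') = 1, val('e') = 5
Position k = 6, exponent = n-1-k = 0
B^0 mod M = 5^0 mod 97 = 1
Delta = (5 - 1) * 1 mod 97 = 4
New hash = (79 + 4) mod 97 = 83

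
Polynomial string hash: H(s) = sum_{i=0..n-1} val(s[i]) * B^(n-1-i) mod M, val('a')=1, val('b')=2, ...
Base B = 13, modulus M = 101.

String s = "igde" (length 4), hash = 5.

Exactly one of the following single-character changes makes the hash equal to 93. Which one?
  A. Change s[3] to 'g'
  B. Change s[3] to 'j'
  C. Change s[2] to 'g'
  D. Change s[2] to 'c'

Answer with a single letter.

Answer: D

Derivation:
Option A: s[3]='e'->'g', delta=(7-5)*13^0 mod 101 = 2, hash=5+2 mod 101 = 7
Option B: s[3]='e'->'j', delta=(10-5)*13^0 mod 101 = 5, hash=5+5 mod 101 = 10
Option C: s[2]='d'->'g', delta=(7-4)*13^1 mod 101 = 39, hash=5+39 mod 101 = 44
Option D: s[2]='d'->'c', delta=(3-4)*13^1 mod 101 = 88, hash=5+88 mod 101 = 93 <-- target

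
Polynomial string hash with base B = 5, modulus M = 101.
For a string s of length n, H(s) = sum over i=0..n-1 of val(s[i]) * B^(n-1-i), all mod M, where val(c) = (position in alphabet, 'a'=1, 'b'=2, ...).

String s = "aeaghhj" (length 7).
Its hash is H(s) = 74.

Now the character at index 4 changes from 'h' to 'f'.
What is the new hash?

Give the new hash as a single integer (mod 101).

val('h') = 8, val('f') = 6
Position k = 4, exponent = n-1-k = 2
B^2 mod M = 5^2 mod 101 = 25
Delta = (6 - 8) * 25 mod 101 = 51
New hash = (74 + 51) mod 101 = 24

Answer: 24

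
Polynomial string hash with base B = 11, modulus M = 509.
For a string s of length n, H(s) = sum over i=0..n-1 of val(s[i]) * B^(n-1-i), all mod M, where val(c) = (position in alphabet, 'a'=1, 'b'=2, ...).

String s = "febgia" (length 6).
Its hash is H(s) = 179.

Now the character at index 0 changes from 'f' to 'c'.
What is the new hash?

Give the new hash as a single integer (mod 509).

Answer: 67

Derivation:
val('f') = 6, val('c') = 3
Position k = 0, exponent = n-1-k = 5
B^5 mod M = 11^5 mod 509 = 207
Delta = (3 - 6) * 207 mod 509 = 397
New hash = (179 + 397) mod 509 = 67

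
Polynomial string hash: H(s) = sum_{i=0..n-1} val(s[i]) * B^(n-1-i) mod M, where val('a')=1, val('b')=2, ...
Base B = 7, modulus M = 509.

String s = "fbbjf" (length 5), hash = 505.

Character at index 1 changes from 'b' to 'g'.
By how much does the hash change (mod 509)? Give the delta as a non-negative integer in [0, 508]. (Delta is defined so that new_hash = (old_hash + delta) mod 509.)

Delta formula: (val(new) - val(old)) * B^(n-1-k) mod M
  val('g') - val('b') = 7 - 2 = 5
  B^(n-1-k) = 7^3 mod 509 = 343
  Delta = 5 * 343 mod 509 = 188

Answer: 188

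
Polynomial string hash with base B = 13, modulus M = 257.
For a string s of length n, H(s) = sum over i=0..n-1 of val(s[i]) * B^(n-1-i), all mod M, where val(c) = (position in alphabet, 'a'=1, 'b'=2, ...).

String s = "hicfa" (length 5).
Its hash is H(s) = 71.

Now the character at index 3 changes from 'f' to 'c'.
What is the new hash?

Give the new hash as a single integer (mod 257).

Answer: 32

Derivation:
val('f') = 6, val('c') = 3
Position k = 3, exponent = n-1-k = 1
B^1 mod M = 13^1 mod 257 = 13
Delta = (3 - 6) * 13 mod 257 = 218
New hash = (71 + 218) mod 257 = 32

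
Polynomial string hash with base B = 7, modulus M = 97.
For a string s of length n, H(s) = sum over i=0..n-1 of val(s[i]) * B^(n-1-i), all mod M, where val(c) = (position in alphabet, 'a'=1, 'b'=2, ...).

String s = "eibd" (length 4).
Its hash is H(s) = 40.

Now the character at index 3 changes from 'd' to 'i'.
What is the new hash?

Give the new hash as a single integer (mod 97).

val('d') = 4, val('i') = 9
Position k = 3, exponent = n-1-k = 0
B^0 mod M = 7^0 mod 97 = 1
Delta = (9 - 4) * 1 mod 97 = 5
New hash = (40 + 5) mod 97 = 45

Answer: 45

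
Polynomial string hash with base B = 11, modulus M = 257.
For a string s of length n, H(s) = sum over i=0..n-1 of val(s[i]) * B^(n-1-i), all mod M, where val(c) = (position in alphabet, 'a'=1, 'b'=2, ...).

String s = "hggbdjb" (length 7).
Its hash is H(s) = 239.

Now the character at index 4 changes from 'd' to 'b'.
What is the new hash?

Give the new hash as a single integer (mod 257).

val('d') = 4, val('b') = 2
Position k = 4, exponent = n-1-k = 2
B^2 mod M = 11^2 mod 257 = 121
Delta = (2 - 4) * 121 mod 257 = 15
New hash = (239 + 15) mod 257 = 254

Answer: 254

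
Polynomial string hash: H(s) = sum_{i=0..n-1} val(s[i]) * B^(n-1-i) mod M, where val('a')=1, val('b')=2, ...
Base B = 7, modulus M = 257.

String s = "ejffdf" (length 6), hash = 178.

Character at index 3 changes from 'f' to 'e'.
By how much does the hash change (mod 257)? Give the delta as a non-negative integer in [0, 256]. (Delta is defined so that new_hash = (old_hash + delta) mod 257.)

Answer: 208

Derivation:
Delta formula: (val(new) - val(old)) * B^(n-1-k) mod M
  val('e') - val('f') = 5 - 6 = -1
  B^(n-1-k) = 7^2 mod 257 = 49
  Delta = -1 * 49 mod 257 = 208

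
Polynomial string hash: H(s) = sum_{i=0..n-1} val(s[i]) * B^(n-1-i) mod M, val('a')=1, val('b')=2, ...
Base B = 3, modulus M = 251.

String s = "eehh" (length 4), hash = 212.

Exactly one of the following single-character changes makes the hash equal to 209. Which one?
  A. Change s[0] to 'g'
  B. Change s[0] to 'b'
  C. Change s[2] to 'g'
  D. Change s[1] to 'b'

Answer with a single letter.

Option A: s[0]='e'->'g', delta=(7-5)*3^3 mod 251 = 54, hash=212+54 mod 251 = 15
Option B: s[0]='e'->'b', delta=(2-5)*3^3 mod 251 = 170, hash=212+170 mod 251 = 131
Option C: s[2]='h'->'g', delta=(7-8)*3^1 mod 251 = 248, hash=212+248 mod 251 = 209 <-- target
Option D: s[1]='e'->'b', delta=(2-5)*3^2 mod 251 = 224, hash=212+224 mod 251 = 185

Answer: C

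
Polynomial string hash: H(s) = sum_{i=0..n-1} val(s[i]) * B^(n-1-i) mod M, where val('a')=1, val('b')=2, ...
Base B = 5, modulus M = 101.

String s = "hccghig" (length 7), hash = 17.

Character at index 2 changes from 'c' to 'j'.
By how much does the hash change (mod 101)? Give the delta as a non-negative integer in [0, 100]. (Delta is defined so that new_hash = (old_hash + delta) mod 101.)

Answer: 32

Derivation:
Delta formula: (val(new) - val(old)) * B^(n-1-k) mod M
  val('j') - val('c') = 10 - 3 = 7
  B^(n-1-k) = 5^4 mod 101 = 19
  Delta = 7 * 19 mod 101 = 32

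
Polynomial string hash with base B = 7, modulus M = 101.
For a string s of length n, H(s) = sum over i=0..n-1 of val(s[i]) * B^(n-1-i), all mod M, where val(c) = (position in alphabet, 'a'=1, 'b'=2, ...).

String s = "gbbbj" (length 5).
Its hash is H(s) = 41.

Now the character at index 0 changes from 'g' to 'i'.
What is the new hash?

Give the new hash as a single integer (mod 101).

Answer: 96

Derivation:
val('g') = 7, val('i') = 9
Position k = 0, exponent = n-1-k = 4
B^4 mod M = 7^4 mod 101 = 78
Delta = (9 - 7) * 78 mod 101 = 55
New hash = (41 + 55) mod 101 = 96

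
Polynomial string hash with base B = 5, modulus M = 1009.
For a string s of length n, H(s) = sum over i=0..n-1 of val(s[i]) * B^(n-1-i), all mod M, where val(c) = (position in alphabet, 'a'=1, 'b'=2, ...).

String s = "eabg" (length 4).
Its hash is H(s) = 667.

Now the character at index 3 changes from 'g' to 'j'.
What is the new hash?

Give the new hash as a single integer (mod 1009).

val('g') = 7, val('j') = 10
Position k = 3, exponent = n-1-k = 0
B^0 mod M = 5^0 mod 1009 = 1
Delta = (10 - 7) * 1 mod 1009 = 3
New hash = (667 + 3) mod 1009 = 670

Answer: 670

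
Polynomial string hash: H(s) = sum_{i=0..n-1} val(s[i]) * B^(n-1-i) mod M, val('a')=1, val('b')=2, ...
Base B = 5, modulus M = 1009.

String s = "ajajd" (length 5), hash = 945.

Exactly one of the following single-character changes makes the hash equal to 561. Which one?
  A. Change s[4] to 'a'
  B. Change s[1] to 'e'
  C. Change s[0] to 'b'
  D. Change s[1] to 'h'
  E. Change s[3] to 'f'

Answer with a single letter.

Answer: C

Derivation:
Option A: s[4]='d'->'a', delta=(1-4)*5^0 mod 1009 = 1006, hash=945+1006 mod 1009 = 942
Option B: s[1]='j'->'e', delta=(5-10)*5^3 mod 1009 = 384, hash=945+384 mod 1009 = 320
Option C: s[0]='a'->'b', delta=(2-1)*5^4 mod 1009 = 625, hash=945+625 mod 1009 = 561 <-- target
Option D: s[1]='j'->'h', delta=(8-10)*5^3 mod 1009 = 759, hash=945+759 mod 1009 = 695
Option E: s[3]='j'->'f', delta=(6-10)*5^1 mod 1009 = 989, hash=945+989 mod 1009 = 925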